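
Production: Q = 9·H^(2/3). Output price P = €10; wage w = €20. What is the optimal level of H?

MP_H = (2/3)·9·H^(-1/3) = 6·H^(-1/3).
Profit maximization for a price taker requires P·MP_H = w: 10·6·H^(-1/3) = 20.
So H^(-1/3) = 1/3, which gives H = 27.

H* = 27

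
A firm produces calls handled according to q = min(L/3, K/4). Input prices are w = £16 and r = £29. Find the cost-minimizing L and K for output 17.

L* = 51, K* = 68

With a fixed-proportions technology, the cost-minimizing bundle uses no slack in either input: L/3 = K/4 = q.
So L = 3·17 = 51 and K = 4·17 = 68.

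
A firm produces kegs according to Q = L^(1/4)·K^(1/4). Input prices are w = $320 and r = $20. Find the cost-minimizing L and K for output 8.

Cost minimization requires the marginal rate of technical substitution to equal the input-price ratio: MP_L/MP_K = w/r.
Here MP_L/MP_K = (1/4)·(K/L)/(1/4) = (K/L). Setting this equal to 320/20 = 16 gives K = 16L.
Substituting into Q = 8: L^(1/4)·(16L)^(1/4) = 8.
Solving, L = 16 and K = 256.

L* = 16, K* = 256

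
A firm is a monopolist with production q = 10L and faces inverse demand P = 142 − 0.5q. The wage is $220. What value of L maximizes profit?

L* = 12

Marginal revenue from the inverse demand is MR = 142 − q.
The marginal product is MP_L = 10.
A monopolist hires until marginal revenue product equals the wage: MR·MP_L = w.
(142 − 10L)·10 = 220, so L = 12.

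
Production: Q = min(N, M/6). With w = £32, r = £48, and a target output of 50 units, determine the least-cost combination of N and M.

N* = 50, M* = 300

With a fixed-proportions technology, the cost-minimizing bundle uses no slack in either input: N = M/6 = Q.
So N = 50 and M = 6·50 = 300.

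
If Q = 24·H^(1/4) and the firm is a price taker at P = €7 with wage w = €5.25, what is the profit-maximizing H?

H* = 16

MP_H = (1/4)·24·H^(-3/4) = 6·H^(-3/4).
Profit maximization for a price taker requires P·MP_H = w: 7·6·H^(-3/4) = 5.25.
So H^(-3/4) = 0.125, which gives H = 16.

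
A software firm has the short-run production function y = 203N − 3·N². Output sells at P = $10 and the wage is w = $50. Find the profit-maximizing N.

N* = 33

The marginal product of N is MP_N = 203 − 6N.
A price-taking firm hires until the value of the marginal product equals the wage: P·MP_N = w, so 10·(203 − 6N) = 50.
Then 203 − 6N = 5, giving N = 33.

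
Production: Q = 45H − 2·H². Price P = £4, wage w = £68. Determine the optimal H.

H* = 7

The marginal product of H is MP_H = 45 − 4H.
A price-taking firm hires until the value of the marginal product equals the wage: P·MP_H = w, so 4·(45 − 4H) = 68.
Then 45 − 4H = 17, giving H = 7.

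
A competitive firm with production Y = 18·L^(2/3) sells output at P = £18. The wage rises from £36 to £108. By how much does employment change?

From P·MP_L = w with MP_L = 12·L^(-1/3), the labor demand is L(w) = (216/w)^(3).
At w = 36: L = 216. At w = 108: L = 8.
ΔL = 8 − 216 = -208.

ΔL = -208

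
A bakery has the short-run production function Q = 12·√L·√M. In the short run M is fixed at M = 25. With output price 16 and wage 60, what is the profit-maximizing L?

With M = 25, MP_L = (1/2)·12·L^(-1/2)·25^(1/2) = 30·L^(-1/2).
Profit maximization for a price taker requires P·MP_L = w: 16·30·L^(-1/2) = 60.
So L^(-1/2) = 0.125, which gives L = 64.

L* = 64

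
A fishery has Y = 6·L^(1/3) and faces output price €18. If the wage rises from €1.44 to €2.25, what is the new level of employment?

L* = 64

From P·MP_L = w with MP_L = 2·L^(-2/3), the labor demand is L(w) = (36/w)^(3/2).
At w = 1.44: L = 125. At w = 2.25: L = 64.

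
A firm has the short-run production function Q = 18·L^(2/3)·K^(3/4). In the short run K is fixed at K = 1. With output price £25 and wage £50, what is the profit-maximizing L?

With K = 1, MP_L = (2/3)·18·L^(-1/3)·1^(3/4) = 12·L^(-1/3).
Profit maximization for a price taker requires P·MP_L = w: 25·12·L^(-1/3) = 50.
So L^(-1/3) = 1/6, which gives L = 216.

L* = 216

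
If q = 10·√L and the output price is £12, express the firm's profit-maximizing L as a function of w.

MP_L = (1/2)·10·L^(-1/2) = 5·L^(-1/2).
Setting P·MP_L = w: 60·L^(-1/2) = w.
Solving for L: L^(-1/2) = w/60, so L = (60/w)^(2).

L(w) = 3600/w²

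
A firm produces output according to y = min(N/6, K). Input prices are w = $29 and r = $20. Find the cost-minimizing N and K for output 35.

With a fixed-proportions technology, the cost-minimizing bundle uses no slack in either input: N/6 = K = y.
So N = 6·35 = 210 and K = 35.

N* = 210, K* = 35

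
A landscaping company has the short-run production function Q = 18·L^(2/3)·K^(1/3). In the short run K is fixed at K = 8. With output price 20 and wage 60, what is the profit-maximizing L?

L* = 512

With K = 8, MP_L = (2/3)·18·L^(-1/3)·8^(1/3) = 24·L^(-1/3).
Profit maximization for a price taker requires P·MP_L = w: 20·24·L^(-1/3) = 60.
So L^(-1/3) = 0.125, which gives L = 512.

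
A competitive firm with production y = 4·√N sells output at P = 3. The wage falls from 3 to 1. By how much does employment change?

ΔN = 32

From P·MP_N = w with MP_N = 2·N^(-1/2), the labor demand is N(w) = (6/w)^(2).
At w = 3: N = 4. At w = 1: N = 36.
ΔN = 36 − 4 = 32.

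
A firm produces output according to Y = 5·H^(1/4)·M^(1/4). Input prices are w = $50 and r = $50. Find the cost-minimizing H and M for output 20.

H* = 16, M* = 16

Cost minimization requires the marginal rate of technical substitution to equal the input-price ratio: MP_H/MP_M = w/r.
Here MP_H/MP_M = (1/4)·(M/H)/(1/4) = (M/H). Setting this equal to 50/50 = 1 gives M = H.
Substituting into Y = 20: 5·H^(1/4)·(H)^(1/4) = 20.
Solving, H = 16 and M = 16.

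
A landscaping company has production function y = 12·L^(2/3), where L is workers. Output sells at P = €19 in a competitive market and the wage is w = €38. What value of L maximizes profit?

MP_L = (2/3)·12·L^(-1/3) = 8·L^(-1/3).
Profit maximization for a price taker requires P·MP_L = w: 19·8·L^(-1/3) = 38.
So L^(-1/3) = 0.25, which gives L = 64.

L* = 64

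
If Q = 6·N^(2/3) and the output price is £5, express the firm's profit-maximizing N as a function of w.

N(w) = 8000/w³

MP_N = (2/3)·6·N^(-1/3) = 4·N^(-1/3).
Setting P·MP_N = w: 20·N^(-1/3) = w.
Solving for N: N^(-1/3) = w/20, so N = (20/w)^(3).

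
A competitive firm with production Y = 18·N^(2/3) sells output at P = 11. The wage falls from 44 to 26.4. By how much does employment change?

ΔN = 98

From P·MP_N = w with MP_N = 12·N^(-1/3), the labor demand is N(w) = (132/w)^(3).
At w = 44: N = 27. At w = 26.4: N = 125.
ΔN = 125 − 27 = 98.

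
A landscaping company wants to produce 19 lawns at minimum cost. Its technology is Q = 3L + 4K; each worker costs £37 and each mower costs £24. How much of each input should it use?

L* = 0, K* = 4.75

The inputs are perfect substitutes, so the firm uses whichever has the lower cost per unit of output.
Cost per unit of output via L is w/3 = 37/3; via K it is r/4 = 6. K is cheaper.
Producing Q = 19 with K alone: L = 0, K = 4.75.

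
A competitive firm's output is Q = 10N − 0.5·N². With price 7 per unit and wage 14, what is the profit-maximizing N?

N* = 8

The marginal product of N is MP_N = 10 − N.
A price-taking firm hires until the value of the marginal product equals the wage: P·MP_N = w, so 7·(10 − N) = 14.
Then 10 − N = 2, giving N = 8.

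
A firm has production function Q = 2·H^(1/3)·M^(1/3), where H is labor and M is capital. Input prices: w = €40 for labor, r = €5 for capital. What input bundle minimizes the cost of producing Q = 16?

Cost minimization requires the marginal rate of technical substitution to equal the input-price ratio: MP_H/MP_M = w/r.
Here MP_H/MP_M = (1/3)·(M/H)/(1/3) = (M/H). Setting this equal to 40/5 = 8 gives M = 8H.
Substituting into Q = 16: 2·H^(1/3)·(8H)^(1/3) = 16.
Solving, H = 8 and M = 64.

H* = 8, M* = 64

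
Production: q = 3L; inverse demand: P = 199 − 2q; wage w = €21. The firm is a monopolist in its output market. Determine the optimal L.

Marginal revenue from the inverse demand is MR = 199 − 4q.
The marginal product is MP_L = 3.
A monopolist hires until marginal revenue product equals the wage: MR·MP_L = w.
(199 − 12L)·3 = 21, so L = 16.

L* = 16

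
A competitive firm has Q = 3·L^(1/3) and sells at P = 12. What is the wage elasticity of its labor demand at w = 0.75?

ε = -1.5

MP_L = (1/3)·3·L^(-2/3), so P·MP_L = w gives 12·L^(-2/3) = w.
Solving, L(w) = (12/w)^(3/2). This is a constant-elasticity form: L ∝ w^(−3/2), so ε = −3/2.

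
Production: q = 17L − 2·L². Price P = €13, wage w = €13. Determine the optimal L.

The marginal product of L is MP_L = 17 − 4L.
A price-taking firm hires until the value of the marginal product equals the wage: P·MP_L = w, so 13·(17 − 4L) = 13.
Then 17 − 4L = 1, giving L = 4.

L* = 4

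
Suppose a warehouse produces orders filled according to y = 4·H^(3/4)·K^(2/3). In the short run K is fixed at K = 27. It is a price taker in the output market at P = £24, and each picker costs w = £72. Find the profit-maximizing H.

H* = 6561

With K = 27, MP_H = (3/4)·4·H^(-1/4)·27^(2/3) = 27·H^(-1/4).
Profit maximization for a price taker requires P·MP_H = w: 24·27·H^(-1/4) = 72.
So H^(-1/4) = 1/9, which gives H = 6561.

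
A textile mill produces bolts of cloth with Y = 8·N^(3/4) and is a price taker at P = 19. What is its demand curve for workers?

N(w) = (114/w)^(4)

MP_N = (3/4)·8·N^(-1/4) = 6·N^(-1/4).
Setting P·MP_N = w: 114·N^(-1/4) = w.
Solving for N: N^(-1/4) = w/114, so N = (114/w)^(4).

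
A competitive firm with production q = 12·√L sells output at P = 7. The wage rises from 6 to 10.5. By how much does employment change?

From P·MP_L = w with MP_L = 6·L^(-1/2), the labor demand is L(w) = (42/w)^(2).
At w = 6: L = 49. At w = 10.5: L = 16.
ΔL = 16 − 49 = -33.

ΔL = -33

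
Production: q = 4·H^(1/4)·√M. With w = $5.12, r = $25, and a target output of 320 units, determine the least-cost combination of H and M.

Cost minimization requires the marginal rate of technical substitution to equal the input-price ratio: MP_H/MP_M = w/r.
Here MP_H/MP_M = (1/4)·(M/H)/(1/2) = 0.5·(M/H). Setting this equal to 5.12/25 = 0.2048 gives M = 0.4096H.
Substituting into q = 320: 4·H^(1/4)·(0.4096H)^(1/2) = 320.
Solving, H = 625 and M = 256.

H* = 625, M* = 256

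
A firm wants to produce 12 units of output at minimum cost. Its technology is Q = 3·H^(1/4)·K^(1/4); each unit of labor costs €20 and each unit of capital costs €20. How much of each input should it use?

H* = 16, K* = 16

Cost minimization requires the marginal rate of technical substitution to equal the input-price ratio: MP_H/MP_K = w/r.
Here MP_H/MP_K = (1/4)·(K/H)/(1/4) = (K/H). Setting this equal to 20/20 = 1 gives K = H.
Substituting into Q = 12: 3·H^(1/4)·(H)^(1/4) = 12.
Solving, H = 16 and K = 16.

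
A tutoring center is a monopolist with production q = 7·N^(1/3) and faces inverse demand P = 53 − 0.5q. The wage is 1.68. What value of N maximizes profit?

Marginal revenue from the inverse demand is MR = 53 − q.
The marginal product is MP_N = (7/3)·N^(-2/3).
A monopolist hires until marginal revenue product equals the wage: MR·MP_N = w.
At N, q = 7·N^(1/3). Substituting and solving: (53 − 7·N^(1/3))·(7/3)·N^(-2/3) = 1.68 gives N = 125.

N* = 125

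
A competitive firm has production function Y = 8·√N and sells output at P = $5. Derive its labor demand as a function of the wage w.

N(w) = 400/w²

MP_N = (1/2)·8·N^(-1/2) = 4·N^(-1/2).
Setting P·MP_N = w: 20·N^(-1/2) = w.
Solving for N: N^(-1/2) = w/20, so N = (20/w)^(2).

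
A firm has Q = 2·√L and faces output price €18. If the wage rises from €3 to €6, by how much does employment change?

ΔL = -27

From P·MP_L = w with MP_L = L^(-1/2), the labor demand is L(w) = (18/w)^(2).
At w = 3: L = 36. At w = 6: L = 9.
ΔL = 9 − 36 = -27.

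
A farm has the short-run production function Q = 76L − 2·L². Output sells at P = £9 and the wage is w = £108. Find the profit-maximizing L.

L* = 16

The marginal product of L is MP_L = 76 − 4L.
A price-taking firm hires until the value of the marginal product equals the wage: P·MP_L = w, so 9·(76 − 4L) = 108.
Then 76 − 4L = 12, giving L = 16.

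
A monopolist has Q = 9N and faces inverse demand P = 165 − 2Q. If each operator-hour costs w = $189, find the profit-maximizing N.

N* = 4

Marginal revenue from the inverse demand is MR = 165 − 4Q.
The marginal product is MP_N = 9.
A monopolist hires until marginal revenue product equals the wage: MR·MP_N = w.
(165 − 36N)·9 = 189, so N = 4.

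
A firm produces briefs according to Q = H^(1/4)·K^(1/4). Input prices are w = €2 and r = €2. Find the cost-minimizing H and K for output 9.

H* = 81, K* = 81

Cost minimization requires the marginal rate of technical substitution to equal the input-price ratio: MP_H/MP_K = w/r.
Here MP_H/MP_K = (1/4)·(K/H)/(1/4) = (K/H). Setting this equal to 2/2 = 1 gives K = H.
Substituting into Q = 9: H^(1/4)·(H)^(1/4) = 9.
Solving, H = 81 and K = 81.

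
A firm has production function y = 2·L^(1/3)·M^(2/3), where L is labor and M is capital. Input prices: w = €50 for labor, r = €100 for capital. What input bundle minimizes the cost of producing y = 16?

L* = 8, M* = 8

Cost minimization requires the marginal rate of technical substitution to equal the input-price ratio: MP_L/MP_M = w/r.
Here MP_L/MP_M = (1/3)·(M/L)/(2/3) = 0.5·(M/L). Setting this equal to 50/100 = 0.5 gives M = L.
Substituting into y = 16: 2·L^(1/3)·(L)^(2/3) = 16.
Solving, L = 8 and M = 8.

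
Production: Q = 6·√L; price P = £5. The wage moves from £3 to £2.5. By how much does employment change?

From P·MP_L = w with MP_L = 3·L^(-1/2), the labor demand is L(w) = (15/w)^(2).
At w = 3: L = 25. At w = 2.5: L = 36.
ΔL = 36 − 25 = 11.

ΔL = 11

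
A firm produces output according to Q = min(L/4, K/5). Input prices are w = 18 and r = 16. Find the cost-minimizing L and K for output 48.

With a fixed-proportions technology, the cost-minimizing bundle uses no slack in either input: L/4 = K/5 = Q.
So L = 4·48 = 192 and K = 5·48 = 240.

L* = 192, K* = 240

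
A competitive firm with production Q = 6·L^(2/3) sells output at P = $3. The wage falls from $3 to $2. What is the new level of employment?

From P·MP_L = w with MP_L = 4·L^(-1/3), the labor demand is L(w) = (12/w)^(3).
At w = 3: L = 64. At w = 2: L = 216.

L* = 216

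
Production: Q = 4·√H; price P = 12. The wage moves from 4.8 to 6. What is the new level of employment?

H* = 16

From P·MP_H = w with MP_H = 2·H^(-1/2), the labor demand is H(w) = (24/w)^(2).
At w = 4.8: H = 25. At w = 6: H = 16.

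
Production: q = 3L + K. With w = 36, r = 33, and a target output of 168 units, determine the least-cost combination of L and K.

L* = 56, K* = 0

The inputs are perfect substitutes, so the firm uses whichever has the lower cost per unit of output.
Cost per unit of output via L is 12; via K it is 33. L is cheaper.
Producing q = 168 with L alone: L = 56, K = 0.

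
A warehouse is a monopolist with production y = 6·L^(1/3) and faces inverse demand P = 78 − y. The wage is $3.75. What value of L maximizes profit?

L* = 64

Marginal revenue from the inverse demand is MR = 78 − 2y.
The marginal product is MP_L = 2·L^(-2/3).
A monopolist hires until marginal revenue product equals the wage: MR·MP_L = w.
At L, y = 6·L^(1/3). Substituting and solving: (78 − 12·L^(1/3))·2·L^(-2/3) = 3.75 gives L = 64.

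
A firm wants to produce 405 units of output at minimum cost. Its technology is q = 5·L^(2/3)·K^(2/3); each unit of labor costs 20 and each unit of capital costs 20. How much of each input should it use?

Cost minimization requires the marginal rate of technical substitution to equal the input-price ratio: MP_L/MP_K = w/r.
Here MP_L/MP_K = (2/3)·(K/L)/(2/3) = (K/L). Setting this equal to 20/20 = 1 gives K = L.
Substituting into q = 405: 5·L^(2/3)·(L)^(2/3) = 405.
Solving, L = 27 and K = 27.

L* = 27, K* = 27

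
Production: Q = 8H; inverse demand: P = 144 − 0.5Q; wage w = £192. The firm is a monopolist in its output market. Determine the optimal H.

Marginal revenue from the inverse demand is MR = 144 − Q.
The marginal product is MP_H = 8.
A monopolist hires until marginal revenue product equals the wage: MR·MP_H = w.
(144 − 8H)·8 = 192, so H = 15.

H* = 15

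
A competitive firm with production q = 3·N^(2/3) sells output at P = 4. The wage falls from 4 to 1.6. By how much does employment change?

ΔN = 117

From P·MP_N = w with MP_N = 2·N^(-1/3), the labor demand is N(w) = (8/w)^(3).
At w = 4: N = 8. At w = 1.6: N = 125.
ΔN = 125 − 8 = 117.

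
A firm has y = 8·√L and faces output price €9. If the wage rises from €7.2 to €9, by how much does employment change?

From P·MP_L = w with MP_L = 4·L^(-1/2), the labor demand is L(w) = (36/w)^(2).
At w = 7.2: L = 25. At w = 9: L = 16.
ΔL = 16 − 25 = -9.

ΔL = -9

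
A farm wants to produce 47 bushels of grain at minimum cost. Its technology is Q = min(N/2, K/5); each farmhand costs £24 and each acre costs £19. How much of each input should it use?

With a fixed-proportions technology, the cost-minimizing bundle uses no slack in either input: N/2 = K/5 = Q.
So N = 2·47 = 94 and K = 5·47 = 235.

N* = 94, K* = 235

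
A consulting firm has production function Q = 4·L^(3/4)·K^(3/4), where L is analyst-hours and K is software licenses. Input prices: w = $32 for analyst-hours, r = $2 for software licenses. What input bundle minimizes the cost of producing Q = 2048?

Cost minimization requires the marginal rate of technical substitution to equal the input-price ratio: MP_L/MP_K = w/r.
Here MP_L/MP_K = (3/4)·(K/L)/(3/4) = (K/L). Setting this equal to 32/2 = 16 gives K = 16L.
Substituting into Q = 2048: 4·L^(3/4)·(16L)^(3/4) = 2048.
Solving, L = 16 and K = 256.

L* = 16, K* = 256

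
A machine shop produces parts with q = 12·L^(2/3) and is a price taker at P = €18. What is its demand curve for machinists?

L(w) = 2985984/w³

MP_L = (2/3)·12·L^(-1/3) = 8·L^(-1/3).
Setting P·MP_L = w: 144·L^(-1/3) = w.
Solving for L: L^(-1/3) = w/144, so L = (144/w)^(3).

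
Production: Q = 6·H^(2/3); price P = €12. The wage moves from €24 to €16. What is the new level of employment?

From P·MP_H = w with MP_H = 4·H^(-1/3), the labor demand is H(w) = (48/w)^(3).
At w = 24: H = 8. At w = 16: H = 27.

H* = 27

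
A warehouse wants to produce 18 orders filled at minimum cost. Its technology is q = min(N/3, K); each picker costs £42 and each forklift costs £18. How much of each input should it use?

N* = 54, K* = 18

With a fixed-proportions technology, the cost-minimizing bundle uses no slack in either input: N/3 = K = q.
So N = 3·18 = 54 and K = 18.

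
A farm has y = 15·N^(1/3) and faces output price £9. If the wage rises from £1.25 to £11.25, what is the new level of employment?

N* = 8

From P·MP_N = w with MP_N = 5·N^(-2/3), the labor demand is N(w) = (45/w)^(3/2).
At w = 1.25: N = 216. At w = 11.25: N = 8.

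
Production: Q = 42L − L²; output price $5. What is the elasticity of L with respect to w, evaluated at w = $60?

From P·MP_L = w with MP_L = 42 − 2L, labor demand is L(w) = (42 − w/5)/2.
dL/dw = −1/(10) = -0.1.
At w = 60, L = 15, so ε = (dL/dw)·(w/L) = (-0.1)·(60/15) = -0.4.

ε = -0.4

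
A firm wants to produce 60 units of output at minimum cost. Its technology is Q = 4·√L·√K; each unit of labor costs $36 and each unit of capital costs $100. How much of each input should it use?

Cost minimization requires the marginal rate of technical substitution to equal the input-price ratio: MP_L/MP_K = w/r.
Here MP_L/MP_K = (1/2)·(K/L)/(1/2) = (K/L). Setting this equal to 36/100 = 0.36 gives K = 0.36L.
Substituting into Q = 60: 4·L^(1/2)·(0.36L)^(1/2) = 60.
Solving, L = 25 and K = 9.

L* = 25, K* = 9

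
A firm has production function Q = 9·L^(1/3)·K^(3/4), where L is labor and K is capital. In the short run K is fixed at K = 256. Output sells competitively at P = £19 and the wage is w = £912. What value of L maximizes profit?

L* = 8

With K = 256, MP_L = (1/3)·9·L^(-2/3)·256^(3/4) = 192·L^(-2/3).
Profit maximization for a price taker requires P·MP_L = w: 19·192·L^(-2/3) = 912.
So L^(-2/3) = 0.25, which gives L = 8.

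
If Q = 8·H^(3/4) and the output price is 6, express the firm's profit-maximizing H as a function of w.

MP_H = (3/4)·8·H^(-1/4) = 6·H^(-1/4).
Setting P·MP_H = w: 36·H^(-1/4) = w.
Solving for H: H^(-1/4) = w/36, so H = (36/w)^(4).

H(w) = 1679616/w^(4)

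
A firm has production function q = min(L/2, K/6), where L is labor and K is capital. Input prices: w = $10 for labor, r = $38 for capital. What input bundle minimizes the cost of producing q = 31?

L* = 62, K* = 186

With a fixed-proportions technology, the cost-minimizing bundle uses no slack in either input: L/2 = K/6 = q.
So L = 2·31 = 62 and K = 6·31 = 186.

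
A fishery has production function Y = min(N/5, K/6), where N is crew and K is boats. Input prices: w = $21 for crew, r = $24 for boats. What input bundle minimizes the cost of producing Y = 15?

N* = 75, K* = 90

With a fixed-proportions technology, the cost-minimizing bundle uses no slack in either input: N/5 = K/6 = Y.
So N = 5·15 = 75 and K = 6·15 = 90.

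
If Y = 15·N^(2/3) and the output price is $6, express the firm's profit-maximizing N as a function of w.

MP_N = (2/3)·15·N^(-1/3) = 10·N^(-1/3).
Setting P·MP_N = w: 60·N^(-1/3) = w.
Solving for N: N^(-1/3) = w/60, so N = (60/w)^(3).

N(w) = 216000/w³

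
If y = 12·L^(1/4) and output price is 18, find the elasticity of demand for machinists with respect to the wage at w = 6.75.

MP_L = (1/4)·12·L^(-3/4), so P·MP_L = w gives 54·L^(-3/4) = w.
Solving, L(w) = (54/w)^(4/3). This is a constant-elasticity form: L ∝ w^(−4/3), so ε = −4/3.

ε = -4/3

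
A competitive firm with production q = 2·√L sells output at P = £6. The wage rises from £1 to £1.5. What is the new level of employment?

From P·MP_L = w with MP_L = L^(-1/2), the labor demand is L(w) = (6/w)^(2).
At w = 1: L = 36. At w = 1.5: L = 16.

L* = 16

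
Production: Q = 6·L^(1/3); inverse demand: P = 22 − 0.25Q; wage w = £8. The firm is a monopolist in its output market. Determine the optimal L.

L* = 8

Marginal revenue from the inverse demand is MR = 22 − 0.5Q.
The marginal product is MP_L = 2·L^(-2/3).
A monopolist hires until marginal revenue product equals the wage: MR·MP_L = w.
At L, Q = 6·L^(1/3). Substituting and solving: (22 − 3·L^(1/3))·2·L^(-2/3) = 8 gives L = 8.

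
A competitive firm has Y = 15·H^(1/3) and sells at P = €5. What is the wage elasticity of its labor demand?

MP_H = (1/3)·15·H^(-2/3), so P·MP_H = w gives 25·H^(-2/3) = w.
Solving, H(w) = (25/w)^(3/2). This is a constant-elasticity form: H ∝ w^(−3/2), so ε = −3/2.

ε = -1.5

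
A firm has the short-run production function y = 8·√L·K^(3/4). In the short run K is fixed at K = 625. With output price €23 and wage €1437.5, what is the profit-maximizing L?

L* = 64

With K = 625, MP_L = (1/2)·8·L^(-1/2)·625^(3/4) = 500·L^(-1/2).
Profit maximization for a price taker requires P·MP_L = w: 23·500·L^(-1/2) = 1437.5.
So L^(-1/2) = 0.125, which gives L = 64.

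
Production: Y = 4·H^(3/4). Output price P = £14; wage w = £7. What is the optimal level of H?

MP_H = (3/4)·4·H^(-1/4) = 3·H^(-1/4).
Profit maximization for a price taker requires P·MP_H = w: 14·3·H^(-1/4) = 7.
So H^(-1/4) = 1/6, which gives H = 1296.

H* = 1296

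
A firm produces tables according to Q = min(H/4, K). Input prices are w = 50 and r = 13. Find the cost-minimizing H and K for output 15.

With a fixed-proportions technology, the cost-minimizing bundle uses no slack in either input: H/4 = K = Q.
So H = 4·15 = 60 and K = 15.

H* = 60, K* = 15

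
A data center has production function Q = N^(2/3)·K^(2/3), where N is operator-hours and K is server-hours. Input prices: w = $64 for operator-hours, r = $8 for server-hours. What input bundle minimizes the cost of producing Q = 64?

Cost minimization requires the marginal rate of technical substitution to equal the input-price ratio: MP_N/MP_K = w/r.
Here MP_N/MP_K = (2/3)·(K/N)/(2/3) = (K/N). Setting this equal to 64/8 = 8 gives K = 8N.
Substituting into Q = 64: N^(2/3)·(8N)^(2/3) = 64.
Solving, N = 8 and K = 64.

N* = 8, K* = 64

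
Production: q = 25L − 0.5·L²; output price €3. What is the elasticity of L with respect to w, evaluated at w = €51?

From P·MP_L = w with MP_L = 25 − L, labor demand is L(w) = 25 − w/3.
dL/dw = −1/(3) = -1/3.
At w = 51, L = 8, so ε = (dL/dw)·(w/L) = (-1/3)·(51/8) = -2.125.

ε = -2.125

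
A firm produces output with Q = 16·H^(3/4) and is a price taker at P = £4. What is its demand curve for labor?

H(w) = 5308416/w^(4)

MP_H = (3/4)·16·H^(-1/4) = 12·H^(-1/4).
Setting P·MP_H = w: 48·H^(-1/4) = w.
Solving for H: H^(-1/4) = w/48, so H = (48/w)^(4).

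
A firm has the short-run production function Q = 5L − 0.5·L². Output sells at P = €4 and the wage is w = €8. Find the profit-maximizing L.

L* = 3

The marginal product of L is MP_L = 5 − L.
A price-taking firm hires until the value of the marginal product equals the wage: P·MP_L = w, so 4·(5 − L) = 8.
Then 5 − L = 2, giving L = 3.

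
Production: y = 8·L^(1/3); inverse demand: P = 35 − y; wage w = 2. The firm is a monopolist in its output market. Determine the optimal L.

L* = 8

Marginal revenue from the inverse demand is MR = 35 − 2y.
The marginal product is MP_L = (8/3)·L^(-2/3).
A monopolist hires until marginal revenue product equals the wage: MR·MP_L = w.
At L, y = 8·L^(1/3). Substituting and solving: (35 − 16·L^(1/3))·(8/3)·L^(-2/3) = 2 gives L = 8.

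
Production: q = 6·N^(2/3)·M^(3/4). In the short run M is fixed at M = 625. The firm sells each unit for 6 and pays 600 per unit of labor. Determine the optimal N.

With M = 625, MP_N = (2/3)·6·N^(-1/3)·625^(3/4) = 500·N^(-1/3).
Profit maximization for a price taker requires P·MP_N = w: 6·500·N^(-1/3) = 600.
So N^(-1/3) = 0.2, which gives N = 125.

N* = 125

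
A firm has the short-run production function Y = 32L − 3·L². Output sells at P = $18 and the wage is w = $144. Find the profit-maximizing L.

L* = 4

The marginal product of L is MP_L = 32 − 6L.
A price-taking firm hires until the value of the marginal product equals the wage: P·MP_L = w, so 18·(32 − 6L) = 144.
Then 32 − 6L = 8, giving L = 4.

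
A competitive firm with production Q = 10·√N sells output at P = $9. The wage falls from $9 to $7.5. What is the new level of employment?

N* = 36

From P·MP_N = w with MP_N = 5·N^(-1/2), the labor demand is N(w) = (45/w)^(2).
At w = 9: N = 25. At w = 7.5: N = 36.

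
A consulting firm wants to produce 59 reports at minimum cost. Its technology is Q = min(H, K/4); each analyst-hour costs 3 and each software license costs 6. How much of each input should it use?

H* = 59, K* = 236

With a fixed-proportions technology, the cost-minimizing bundle uses no slack in either input: H = K/4 = Q.
So H = 59 and K = 4·59 = 236.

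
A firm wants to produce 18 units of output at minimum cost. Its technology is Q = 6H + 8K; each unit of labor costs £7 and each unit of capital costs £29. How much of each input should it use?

H* = 3, K* = 0

The inputs are perfect substitutes, so the firm uses whichever has the lower cost per unit of output.
Cost per unit of output via H is w/6 = 7/6; via K it is r/8 = 3.625. H is cheaper.
Producing Q = 18 with H alone: H = 3, K = 0.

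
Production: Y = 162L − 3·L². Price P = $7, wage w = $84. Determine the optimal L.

L* = 25

The marginal product of L is MP_L = 162 − 6L.
A price-taking firm hires until the value of the marginal product equals the wage: P·MP_L = w, so 7·(162 − 6L) = 84.
Then 162 − 6L = 12, giving L = 25.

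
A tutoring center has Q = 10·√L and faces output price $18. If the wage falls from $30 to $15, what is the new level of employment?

From P·MP_L = w with MP_L = 5·L^(-1/2), the labor demand is L(w) = (90/w)^(2).
At w = 30: L = 9. At w = 15: L = 36.

L* = 36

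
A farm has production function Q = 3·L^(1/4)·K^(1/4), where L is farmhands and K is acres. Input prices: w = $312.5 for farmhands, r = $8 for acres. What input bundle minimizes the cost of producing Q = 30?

L* = 16, K* = 625

Cost minimization requires the marginal rate of technical substitution to equal the input-price ratio: MP_L/MP_K = w/r.
Here MP_L/MP_K = (1/4)·(K/L)/(1/4) = (K/L). Setting this equal to 312.5/8 = 39.0625 gives K = 39.0625L.
Substituting into Q = 30: 3·L^(1/4)·(39.0625L)^(1/4) = 30.
Solving, L = 16 and K = 625.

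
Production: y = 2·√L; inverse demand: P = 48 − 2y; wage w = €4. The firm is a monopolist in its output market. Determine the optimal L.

L* = 16

Marginal revenue from the inverse demand is MR = 48 − 4y.
The marginal product is MP_L = L^(-1/2).
A monopolist hires until marginal revenue product equals the wage: MR·MP_L = w.
At L, y = 2·√L. Substituting and solving: (48 − 8·√L)·L^(-1/2) = 4 gives L = 16.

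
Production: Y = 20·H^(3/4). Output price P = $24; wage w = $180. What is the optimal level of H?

MP_H = (3/4)·20·H^(-1/4) = 15·H^(-1/4).
Profit maximization for a price taker requires P·MP_H = w: 24·15·H^(-1/4) = 180.
So H^(-1/4) = 0.5, which gives H = 16.

H* = 16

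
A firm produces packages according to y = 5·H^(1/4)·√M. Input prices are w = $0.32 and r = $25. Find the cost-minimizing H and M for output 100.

H* = 625, M* = 16

Cost minimization requires the marginal rate of technical substitution to equal the input-price ratio: MP_H/MP_M = w/r.
Here MP_H/MP_M = (1/4)·(M/H)/(1/2) = 0.5·(M/H). Setting this equal to 0.32/25 = 0.0128 gives M = 0.0256H.
Substituting into y = 100: 5·H^(1/4)·(0.0256H)^(1/2) = 100.
Solving, H = 625 and M = 16.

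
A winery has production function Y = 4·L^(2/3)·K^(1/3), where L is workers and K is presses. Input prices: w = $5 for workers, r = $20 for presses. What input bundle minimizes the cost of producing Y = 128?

L* = 64, K* = 8

Cost minimization requires the marginal rate of technical substitution to equal the input-price ratio: MP_L/MP_K = w/r.
Here MP_L/MP_K = (2/3)·(K/L)/(1/3) = 2·(K/L). Setting this equal to 5/20 = 0.25 gives K = 0.125L.
Substituting into Y = 128: 4·L^(2/3)·(0.125L)^(1/3) = 128.
Solving, L = 64 and K = 8.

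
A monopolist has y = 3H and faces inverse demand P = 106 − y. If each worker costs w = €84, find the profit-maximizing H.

Marginal revenue from the inverse demand is MR = 106 − 2y.
The marginal product is MP_H = 3.
A monopolist hires until marginal revenue product equals the wage: MR·MP_H = w.
(106 − 6H)·3 = 84, so H = 13.

H* = 13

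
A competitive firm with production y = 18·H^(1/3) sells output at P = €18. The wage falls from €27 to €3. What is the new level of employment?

From P·MP_H = w with MP_H = 6·H^(-2/3), the labor demand is H(w) = (108/w)^(3/2).
At w = 27: H = 8. At w = 3: H = 216.

H* = 216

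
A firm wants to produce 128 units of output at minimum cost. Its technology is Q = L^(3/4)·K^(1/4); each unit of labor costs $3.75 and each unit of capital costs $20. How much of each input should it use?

L* = 256, K* = 16

Cost minimization requires the marginal rate of technical substitution to equal the input-price ratio: MP_L/MP_K = w/r.
Here MP_L/MP_K = (3/4)·(K/L)/(1/4) = 3·(K/L). Setting this equal to 3.75/20 = 0.1875 gives K = 0.0625L.
Substituting into Q = 128: L^(3/4)·(0.0625L)^(1/4) = 128.
Solving, L = 256 and K = 16.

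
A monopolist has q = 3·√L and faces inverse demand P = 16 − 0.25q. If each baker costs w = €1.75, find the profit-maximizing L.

L* = 36

Marginal revenue from the inverse demand is MR = 16 − 0.5q.
The marginal product is MP_L = 1.5·L^(-1/2).
A monopolist hires until marginal revenue product equals the wage: MR·MP_L = w.
At L, q = 3·√L. Substituting and solving: (16 − 1.5·√L)·1.5·L^(-1/2) = 1.75 gives L = 36.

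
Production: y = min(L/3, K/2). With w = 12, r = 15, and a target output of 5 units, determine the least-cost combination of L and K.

L* = 15, K* = 10

With a fixed-proportions technology, the cost-minimizing bundle uses no slack in either input: L/3 = K/2 = y.
So L = 3·5 = 15 and K = 2·5 = 10.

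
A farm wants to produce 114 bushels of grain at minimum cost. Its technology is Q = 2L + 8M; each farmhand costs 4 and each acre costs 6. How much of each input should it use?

The inputs are perfect substitutes, so the firm uses whichever has the lower cost per unit of output.
Cost per unit of output via L is w/2 = 2; via M it is r/8 = 0.75. M is cheaper.
Producing Q = 114 with M alone: L = 0, M = 14.25.

L* = 0, M* = 14.25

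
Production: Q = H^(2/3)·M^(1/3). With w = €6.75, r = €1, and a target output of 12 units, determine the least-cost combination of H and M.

H* = 8, M* = 27

Cost minimization requires the marginal rate of technical substitution to equal the input-price ratio: MP_H/MP_M = w/r.
Here MP_H/MP_M = (2/3)·(M/H)/(1/3) = 2·(M/H). Setting this equal to 6.75/1 = 6.75 gives M = 3.375H.
Substituting into Q = 12: H^(2/3)·(3.375H)^(1/3) = 12.
Solving, H = 8 and M = 27.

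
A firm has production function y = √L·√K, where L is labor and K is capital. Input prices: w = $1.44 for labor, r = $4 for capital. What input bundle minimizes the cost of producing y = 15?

Cost minimization requires the marginal rate of technical substitution to equal the input-price ratio: MP_L/MP_K = w/r.
Here MP_L/MP_K = (1/2)·(K/L)/(1/2) = (K/L). Setting this equal to 1.44/4 = 0.36 gives K = 0.36L.
Substituting into y = 15: L^(1/2)·(0.36L)^(1/2) = 15.
Solving, L = 25 and K = 9.

L* = 25, K* = 9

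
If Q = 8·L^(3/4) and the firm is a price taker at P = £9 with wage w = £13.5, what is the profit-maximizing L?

MP_L = (3/4)·8·L^(-1/4) = 6·L^(-1/4).
Profit maximization for a price taker requires P·MP_L = w: 9·6·L^(-1/4) = 13.5.
So L^(-1/4) = 0.25, which gives L = 256.

L* = 256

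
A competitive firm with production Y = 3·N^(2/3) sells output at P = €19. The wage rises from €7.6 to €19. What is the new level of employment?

N* = 8

From P·MP_N = w with MP_N = 2·N^(-1/3), the labor demand is N(w) = (38/w)^(3).
At w = 7.6: N = 125. At w = 19: N = 8.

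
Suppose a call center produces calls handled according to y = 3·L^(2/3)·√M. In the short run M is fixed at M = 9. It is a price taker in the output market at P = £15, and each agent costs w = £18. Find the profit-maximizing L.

L* = 125

With M = 9, MP_L = (2/3)·3·L^(-1/3)·9^(1/2) = 6·L^(-1/3).
Profit maximization for a price taker requires P·MP_L = w: 15·6·L^(-1/3) = 18.
So L^(-1/3) = 0.2, which gives L = 125.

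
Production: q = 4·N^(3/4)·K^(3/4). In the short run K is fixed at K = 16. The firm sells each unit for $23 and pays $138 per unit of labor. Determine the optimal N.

N* = 256

With K = 16, MP_N = (3/4)·4·N^(-1/4)·16^(3/4) = 24·N^(-1/4).
Profit maximization for a price taker requires P·MP_N = w: 23·24·N^(-1/4) = 138.
So N^(-1/4) = 0.25, which gives N = 256.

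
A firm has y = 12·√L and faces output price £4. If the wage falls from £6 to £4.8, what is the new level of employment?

From P·MP_L = w with MP_L = 6·L^(-1/2), the labor demand is L(w) = (24/w)^(2).
At w = 6: L = 16. At w = 4.8: L = 25.

L* = 25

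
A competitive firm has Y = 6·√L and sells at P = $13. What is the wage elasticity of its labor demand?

MP_L = (1/2)·6·L^(-1/2), so P·MP_L = w gives 39·L^(-1/2) = w.
Solving, L(w) = (39/w)^(2). This is a constant-elasticity form: L ∝ w^(−2), so ε = −2.

ε = -2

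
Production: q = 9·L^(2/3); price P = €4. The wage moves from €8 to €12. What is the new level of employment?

L* = 8

From P·MP_L = w with MP_L = 6·L^(-1/3), the labor demand is L(w) = (24/w)^(3).
At w = 8: L = 27. At w = 12: L = 8.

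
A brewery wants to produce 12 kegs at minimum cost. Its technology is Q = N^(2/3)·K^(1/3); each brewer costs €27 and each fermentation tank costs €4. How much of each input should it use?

N* = 8, K* = 27

Cost minimization requires the marginal rate of technical substitution to equal the input-price ratio: MP_N/MP_K = w/r.
Here MP_N/MP_K = (2/3)·(K/N)/(1/3) = 2·(K/N). Setting this equal to 27/4 = 6.75 gives K = 3.375N.
Substituting into Q = 12: N^(2/3)·(3.375N)^(1/3) = 12.
Solving, N = 8 and K = 27.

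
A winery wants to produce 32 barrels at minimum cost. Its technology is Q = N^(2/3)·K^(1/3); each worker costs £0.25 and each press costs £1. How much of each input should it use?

N* = 64, K* = 8

Cost minimization requires the marginal rate of technical substitution to equal the input-price ratio: MP_N/MP_K = w/r.
Here MP_N/MP_K = (2/3)·(K/N)/(1/3) = 2·(K/N). Setting this equal to 0.25/1 = 0.25 gives K = 0.125N.
Substituting into Q = 32: N^(2/3)·(0.125N)^(1/3) = 32.
Solving, N = 64 and K = 8.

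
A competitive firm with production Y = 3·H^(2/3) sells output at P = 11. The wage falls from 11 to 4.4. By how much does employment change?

ΔH = 117

From P·MP_H = w with MP_H = 2·H^(-1/3), the labor demand is H(w) = (22/w)^(3).
At w = 11: H = 8. At w = 4.4: H = 125.
ΔH = 125 − 8 = 117.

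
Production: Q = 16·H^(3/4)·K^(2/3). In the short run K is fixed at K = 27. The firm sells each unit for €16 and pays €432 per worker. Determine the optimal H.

With K = 27, MP_H = (3/4)·16·H^(-1/4)·27^(2/3) = 108·H^(-1/4).
Profit maximization for a price taker requires P·MP_H = w: 16·108·H^(-1/4) = 432.
So H^(-1/4) = 0.25, which gives H = 256.

H* = 256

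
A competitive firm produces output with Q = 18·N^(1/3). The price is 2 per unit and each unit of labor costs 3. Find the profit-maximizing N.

N* = 8

MP_N = (1/3)·18·N^(-2/3) = 6·N^(-2/3).
Profit maximization for a price taker requires P·MP_N = w: 2·6·N^(-2/3) = 3.
So N^(-2/3) = 0.25, which gives N = 8.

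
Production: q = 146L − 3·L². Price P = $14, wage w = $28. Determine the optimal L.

L* = 24

The marginal product of L is MP_L = 146 − 6L.
A price-taking firm hires until the value of the marginal product equals the wage: P·MP_L = w, so 14·(146 − 6L) = 28.
Then 146 − 6L = 2, giving L = 24.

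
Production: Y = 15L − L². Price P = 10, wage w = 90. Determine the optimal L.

L* = 3

The marginal product of L is MP_L = 15 − 2L.
A price-taking firm hires until the value of the marginal product equals the wage: P·MP_L = w, so 10·(15 − 2L) = 90.
Then 15 − 2L = 9, giving L = 3.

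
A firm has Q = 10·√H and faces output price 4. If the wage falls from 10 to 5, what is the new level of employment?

From P·MP_H = w with MP_H = 5·H^(-1/2), the labor demand is H(w) = (20/w)^(2).
At w = 10: H = 4. At w = 5: H = 16.

H* = 16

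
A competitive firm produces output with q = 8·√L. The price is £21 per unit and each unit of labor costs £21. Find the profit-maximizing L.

MP_L = (1/2)·8·L^(-1/2) = 4·L^(-1/2).
Profit maximization for a price taker requires P·MP_L = w: 21·4·L^(-1/2) = 21.
So L^(-1/2) = 0.25, which gives L = 16.

L* = 16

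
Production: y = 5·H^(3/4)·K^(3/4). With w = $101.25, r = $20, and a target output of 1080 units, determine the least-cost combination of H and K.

Cost minimization requires the marginal rate of technical substitution to equal the input-price ratio: MP_H/MP_K = w/r.
Here MP_H/MP_K = (3/4)·(K/H)/(3/4) = (K/H). Setting this equal to 101.25/20 = 5.0625 gives K = 5.0625H.
Substituting into y = 1080: 5·H^(3/4)·(5.0625H)^(3/4) = 1080.
Solving, H = 16 and K = 81.

H* = 16, K* = 81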